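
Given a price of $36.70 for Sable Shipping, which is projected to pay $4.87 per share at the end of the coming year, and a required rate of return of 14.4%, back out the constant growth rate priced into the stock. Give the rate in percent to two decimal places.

1.13%

From P₀ = D₁/(r − g), the implied growth is g = r − D₁/P₀.
g = 0.144 − 4.87/36.70 = 0.144 − 0.13270 = 0.01130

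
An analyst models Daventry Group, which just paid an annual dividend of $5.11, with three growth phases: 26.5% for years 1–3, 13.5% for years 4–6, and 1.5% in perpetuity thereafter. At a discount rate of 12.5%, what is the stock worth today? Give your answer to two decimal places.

Three-stage DDM. Project D₁…D_6; terminal Gordon value at t=6 with g = 0.015; discount at r = 0.125.
D_1 = 6.4642
D_2 = 8.1771
D_3 = 10.3441
D_4 = 11.7405
D_5 = 13.3255
D_6 = 15.1245
TV_6 = 15.3513/(0.125−0.015) = 139.5576
P₀ = Σ Dₜ/(1+r)ᵗ + TV_6/(1+r)^6 = 110.4962

$110.50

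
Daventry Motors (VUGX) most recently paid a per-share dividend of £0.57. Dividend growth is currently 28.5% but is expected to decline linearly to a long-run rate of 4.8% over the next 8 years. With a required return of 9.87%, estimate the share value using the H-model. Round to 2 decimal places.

H-model: P₀ = D₀[(1+g_L) + H(g_S−g_L)]/(r−g_L), with H = 8/2 = 4.
P₀ = 0.57 × [(1+0.048) + 4×(0.285−0.048)] / (0.0987−0.048)
   = 0.57 × 1.9960 / 0.0507 = 22.4402

£22.44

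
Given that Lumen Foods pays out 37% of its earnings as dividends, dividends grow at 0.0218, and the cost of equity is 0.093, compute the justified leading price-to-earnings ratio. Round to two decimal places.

5.20

Justified leading P/E = b/(r−g) = 0.37/(0.093−0.0218) = 5.1966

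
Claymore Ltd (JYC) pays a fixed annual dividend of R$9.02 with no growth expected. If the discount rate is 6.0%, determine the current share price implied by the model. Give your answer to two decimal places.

Zero-growth DDM (perpetuity): P₀ = D/r = 9.02 / 0.06 = 150.3333

R$150.33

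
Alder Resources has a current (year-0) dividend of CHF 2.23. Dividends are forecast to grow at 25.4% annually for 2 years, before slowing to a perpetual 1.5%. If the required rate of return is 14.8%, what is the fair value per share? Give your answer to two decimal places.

Two-stage DDM. Project D₁…D_2 at 0.254, terminal growth 0.015, discount at r = 0.148.
D_1 = 2.7964
D_2 = 3.5067
Terminal value at t=2: TV = D_3/(r−g) = 3.5593/(0.148−0.015) = 26.7617
P₀ = 2.7964/(1+0.148)^1 + 3.5067/(1+0.148)^2 + 26.7617/(1+0.148)^2 = 25.4030

CHF 25.40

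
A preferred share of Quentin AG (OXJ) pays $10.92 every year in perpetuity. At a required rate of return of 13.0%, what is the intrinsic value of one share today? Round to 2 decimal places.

Zero-growth DDM (perpetuity): P₀ = D/r = 10.92 / 0.13 = 84.0000

$84.00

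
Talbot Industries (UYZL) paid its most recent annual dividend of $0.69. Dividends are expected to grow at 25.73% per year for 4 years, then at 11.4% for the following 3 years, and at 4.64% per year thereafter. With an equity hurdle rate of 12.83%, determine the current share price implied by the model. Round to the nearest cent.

Three-stage DDM. Project D₁…D_7; terminal Gordon value at t=7 with g = 0.0464; discount at r = 0.1283.
D_1 = 0.8675
D_2 = 1.0908
D_3 = 1.3714
D_4 = 1.7243
D_5 = 1.9208
D_6 = 2.1398
D_7 = 2.3837
TV_7 = 2.4944/(0.1283−0.0464) = 30.4561
P₀ = Σ Dₜ/(1+r)ᵗ + TV_7/(1+r)^7 = 19.8387

$19.84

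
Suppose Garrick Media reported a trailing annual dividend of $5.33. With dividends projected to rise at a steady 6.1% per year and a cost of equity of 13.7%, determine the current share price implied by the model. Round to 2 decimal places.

Gordon growth model: P₀ = D₁/(r − g). D₁ = 5.33 × (1 + 0.061) = 5.6551.
P₀ = 5.6551 / (0.137 − 0.061) = 5.6551 / 0.076 = 74.4096

$74.41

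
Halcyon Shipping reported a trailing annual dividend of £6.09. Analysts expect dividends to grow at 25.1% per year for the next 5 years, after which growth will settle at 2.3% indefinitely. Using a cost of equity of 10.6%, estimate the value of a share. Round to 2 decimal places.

£183.71

Two-stage DDM. Project D₁…D_5 at 0.251, terminal growth 0.023, discount at r = 0.106.
D_1 = 7.6186
D_2 = 9.5309
D_3 = 11.9231
D_4 = 14.9158
D_5 = 18.6597
Terminal value at t=5: TV = D_6/(r−g) = 19.0888/(0.106−0.023) = 229.9860
P₀ = 7.6186/(1+0.106)^1 + 9.5309/(1+0.106)^2 + 11.9231/(1+0.106)^3 + 14.9158/(1+0.106)^4 + 18.6597/(1+0.106)^5 + 229.9860/(1+0.106)^5 = 183.7081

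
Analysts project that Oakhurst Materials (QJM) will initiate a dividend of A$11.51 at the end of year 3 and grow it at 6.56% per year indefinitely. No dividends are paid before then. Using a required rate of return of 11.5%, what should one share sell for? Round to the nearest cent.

Deferred-dividend DDM. At t=2 the remaining stream is a growing perpetuity with first payment D_3 = 11.51.
V_2 = D_3/(r−g) = 11.51/(0.115−0.0656) = 232.9960
P₀ = V_2/(1+r)^2 = 232.9960/(1+0.115)^2 = 187.4125

A$187.41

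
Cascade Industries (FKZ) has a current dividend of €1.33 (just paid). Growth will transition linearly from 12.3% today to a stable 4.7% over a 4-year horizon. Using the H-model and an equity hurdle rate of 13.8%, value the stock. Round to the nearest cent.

€17.52

H-model: P₀ = D₀[(1+g_L) + H(g_S−g_L)]/(r−g_L), with H = 4/2 = 2.
P₀ = 1.33 × [(1+0.047) + 2×(0.123−0.047)] / (0.138−0.047)
   = 1.33 × 1.1990 / 0.091 = 17.5238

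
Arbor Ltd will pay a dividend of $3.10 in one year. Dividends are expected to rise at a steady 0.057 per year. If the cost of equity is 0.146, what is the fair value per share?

Gordon growth model: P₀ = D₁/(r − g), with D₁ = 3.10 given directly.
P₀ = 3.1000 / (0.146 − 0.057) = 3.1000 / 0.089 = 34.8315

$34.83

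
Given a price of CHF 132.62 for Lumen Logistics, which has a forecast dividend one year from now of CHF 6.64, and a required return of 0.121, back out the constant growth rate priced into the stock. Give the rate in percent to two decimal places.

7.09%

From P₀ = D₁/(r − g), the implied growth is g = r − D₁/P₀.
g = 0.121 − 6.64/132.62 = 0.121 − 0.05007 = 0.07093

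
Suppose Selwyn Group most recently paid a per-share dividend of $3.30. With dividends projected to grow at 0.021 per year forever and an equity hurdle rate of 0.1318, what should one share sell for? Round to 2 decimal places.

Gordon growth model: P₀ = D₁/(r − g). D₁ = 3.30 × (1 + 0.021) = 3.3693.
P₀ = 3.3693 / (0.1318 − 0.021) = 3.3693 / 0.1108 = 30.4088

$30.41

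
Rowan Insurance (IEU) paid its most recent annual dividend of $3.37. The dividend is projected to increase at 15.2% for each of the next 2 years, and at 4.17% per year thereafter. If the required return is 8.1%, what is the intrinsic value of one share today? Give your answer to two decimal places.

$108.86

Two-stage DDM. Project D₁…D_2 at 0.152, terminal growth 0.0417, discount at r = 0.081.
D_1 = 3.8822
D_2 = 4.4723
Terminal value at t=2: TV = D_3/(r−g) = 4.6588/(0.081−0.0417) = 118.5455
P₀ = 3.8822/(1+0.081)^1 + 4.4723/(1+0.081)^2 + 118.5455/(1+0.081)^2 = 108.8642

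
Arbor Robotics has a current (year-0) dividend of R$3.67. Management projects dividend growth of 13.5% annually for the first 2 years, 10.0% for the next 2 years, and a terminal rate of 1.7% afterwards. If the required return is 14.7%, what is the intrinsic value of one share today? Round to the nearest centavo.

R$39.83

Three-stage DDM. Project D₁…D_4; terminal Gordon value at t=4 with g = 0.017; discount at r = 0.147.
D_1 = 4.1654
D_2 = 4.7278
D_3 = 5.2006
D_4 = 5.7206
TV_4 = 5.8179/(0.147−0.017) = 44.7529
P₀ = Σ Dₜ/(1+r)ᵗ + TV_4/(1+r)^4 = 39.8331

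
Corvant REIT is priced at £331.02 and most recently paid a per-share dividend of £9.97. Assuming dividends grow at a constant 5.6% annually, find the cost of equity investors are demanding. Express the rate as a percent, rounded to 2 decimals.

8.78%

Rearranging the constant-growth DDM: r = D₁/P₀ + g.
D₁ = 9.97 × (1 + 0.056) = 10.5283.
r = 10.5283 / 331.02 + 0.056 = 0.03181 + 0.056 = 0.08781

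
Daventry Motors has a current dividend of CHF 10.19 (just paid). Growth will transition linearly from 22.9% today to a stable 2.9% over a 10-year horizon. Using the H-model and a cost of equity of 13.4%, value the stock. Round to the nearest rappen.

H-model: P₀ = D₀[(1+g_L) + H(g_S−g_L)]/(r−g_L), with H = 10/2 = 5.
P₀ = 10.19 × [(1+0.029) + 5×(0.229−0.029)] / (0.134−0.029)
   = 10.19 × 2.0290 / 0.105 = 196.9096

CHF 196.91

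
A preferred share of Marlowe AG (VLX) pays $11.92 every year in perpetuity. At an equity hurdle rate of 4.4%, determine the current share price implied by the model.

$270.91

Zero-growth DDM (perpetuity): P₀ = D/r = 11.92 / 0.044 = 270.9091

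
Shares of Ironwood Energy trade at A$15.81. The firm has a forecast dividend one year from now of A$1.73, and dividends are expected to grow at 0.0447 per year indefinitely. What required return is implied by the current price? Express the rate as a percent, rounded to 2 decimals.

15.41%

Rearranging the constant-growth DDM: r = D₁/P₀ + g.
r = 1.7300 / 15.81 + 0.0447 = 0.10942 + 0.0447 = 0.15412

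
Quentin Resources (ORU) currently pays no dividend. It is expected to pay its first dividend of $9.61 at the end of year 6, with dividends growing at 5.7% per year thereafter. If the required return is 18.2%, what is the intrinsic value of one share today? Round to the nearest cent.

$33.32

Deferred-dividend DDM. At t=5 the remaining stream is a growing perpetuity with first payment D_6 = 9.61.
V_5 = D_6/(r−g) = 9.61/(0.182−0.057) = 76.8800
P₀ = V_5/(1+r)^5 = 76.8800/(1+0.182)^5 = 33.3216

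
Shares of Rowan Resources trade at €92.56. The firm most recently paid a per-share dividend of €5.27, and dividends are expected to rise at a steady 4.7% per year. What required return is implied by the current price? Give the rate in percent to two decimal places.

Rearranging the constant-growth DDM: r = D₁/P₀ + g.
D₁ = 5.27 × (1 + 0.047) = 5.5177.
r = 5.5177 / 92.56 + 0.047 = 0.05961 + 0.047 = 0.10661

10.66%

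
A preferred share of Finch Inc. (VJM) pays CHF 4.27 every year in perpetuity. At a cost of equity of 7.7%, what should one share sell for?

CHF 55.45

Zero-growth DDM (perpetuity): P₀ = D/r = 4.27 / 0.077 = 55.4545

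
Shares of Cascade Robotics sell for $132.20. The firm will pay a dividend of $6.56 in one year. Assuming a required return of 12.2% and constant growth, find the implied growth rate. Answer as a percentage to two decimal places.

7.24%

From P₀ = D₁/(r − g), the implied growth is g = r − D₁/P₀.
g = 0.122 − 6.56/132.20 = 0.122 − 0.04962 = 0.07238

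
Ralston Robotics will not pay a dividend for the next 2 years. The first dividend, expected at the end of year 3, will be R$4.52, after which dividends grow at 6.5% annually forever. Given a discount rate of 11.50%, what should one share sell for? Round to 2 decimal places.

R$72.71

Deferred-dividend DDM. At t=2 the remaining stream is a growing perpetuity with first payment D_3 = 4.52.
V_2 = D_3/(r−g) = 4.52/(0.115−0.065) = 90.4000
P₀ = V_2/(1+r)^2 = 90.4000/(1+0.115)^2 = 72.7141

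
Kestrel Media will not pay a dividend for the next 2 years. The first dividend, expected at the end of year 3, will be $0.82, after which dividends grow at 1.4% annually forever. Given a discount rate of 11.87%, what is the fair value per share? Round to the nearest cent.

$6.26

Deferred-dividend DDM. At t=2 the remaining stream is a growing perpetuity with first payment D_3 = 0.82.
V_2 = D_3/(r−g) = 0.82/(0.1187−0.014) = 7.8319
P₀ = V_2/(1+r)^2 = 7.8319/(1+0.1187)^2 = 6.2581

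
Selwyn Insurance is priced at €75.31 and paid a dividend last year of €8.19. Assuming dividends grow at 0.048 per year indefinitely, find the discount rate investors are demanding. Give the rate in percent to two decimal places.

16.20%

Rearranging the constant-growth DDM: r = D₁/P₀ + g.
D₁ = 8.19 × (1 + 0.048) = 8.5831.
r = 8.5831 / 75.31 + 0.048 = 0.11397 + 0.048 = 0.16197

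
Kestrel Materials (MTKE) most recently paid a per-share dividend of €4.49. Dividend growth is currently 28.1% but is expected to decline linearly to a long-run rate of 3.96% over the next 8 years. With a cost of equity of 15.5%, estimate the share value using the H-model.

H-model: P₀ = D₀[(1+g_L) + H(g_S−g_L)]/(r−g_L), with H = 8/2 = 4.
P₀ = 4.49 × [(1+0.0396) + 4×(0.281−0.0396)] / (0.155−0.0396)
   = 4.49 × 2.0052 / 0.1154 = 78.0186

€78.02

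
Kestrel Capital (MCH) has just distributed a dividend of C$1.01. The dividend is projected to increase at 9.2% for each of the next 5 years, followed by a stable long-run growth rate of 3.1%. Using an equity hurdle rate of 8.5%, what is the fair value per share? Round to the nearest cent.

Two-stage DDM. Project D₁…D_5 at 0.092, terminal growth 0.031, discount at r = 0.085.
D_1 = 1.1029
D_2 = 1.2044
D_3 = 1.3152
D_4 = 1.4362
D_5 = 1.5683
Terminal value at t=5: TV = D_6/(r−g) = 1.6169/(0.085−0.031) = 29.9433
P₀ = 1.1029/(1+0.085)^1 + 1.2044/(1+0.085)^2 + 1.3152/(1+0.085)^3 + 1.4362/(1+0.085)^4 + 1.5683/(1+0.085)^5 + 29.9433/(1+0.085)^5 = 25.0622

C$25.06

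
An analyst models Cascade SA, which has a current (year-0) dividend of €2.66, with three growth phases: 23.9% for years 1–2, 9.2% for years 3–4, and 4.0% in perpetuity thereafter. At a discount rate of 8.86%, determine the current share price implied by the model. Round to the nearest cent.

Three-stage DDM. Project D₁…D_4; terminal Gordon value at t=4 with g = 0.04; discount at r = 0.0886.
D_1 = 3.2957
D_2 = 4.0834
D_3 = 4.4591
D_4 = 4.8693
TV_4 = 5.0641/(0.0886−0.04) = 104.1997
P₀ = Σ Dₜ/(1+r)ᵗ + TV_4/(1+r)^4 = 87.5953

€87.60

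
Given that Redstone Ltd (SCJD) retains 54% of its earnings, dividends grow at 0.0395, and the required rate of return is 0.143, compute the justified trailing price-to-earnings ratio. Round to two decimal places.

Payout ratio b = 1 − 0.54 = 0.46.
Justified trailing P/E = b(1+g)/(r−g) = 0.46×(1+0.0395)/(0.143−0.0395) = 4.6200

4.62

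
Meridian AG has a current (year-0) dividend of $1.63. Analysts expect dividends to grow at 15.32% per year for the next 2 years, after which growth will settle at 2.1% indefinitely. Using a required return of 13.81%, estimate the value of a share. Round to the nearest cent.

Two-stage DDM. Project D₁…D_2 at 0.1532, terminal growth 0.021, discount at r = 0.1381.
D_1 = 1.8797
D_2 = 2.1677
Terminal value at t=2: TV = D_3/(r−g) = 2.2132/(0.1381−0.021) = 18.9002
P₀ = 1.8797/(1+0.1381)^1 + 2.1677/(1+0.1381)^2 + 18.9002/(1+0.1381)^2 = 17.9168

$17.92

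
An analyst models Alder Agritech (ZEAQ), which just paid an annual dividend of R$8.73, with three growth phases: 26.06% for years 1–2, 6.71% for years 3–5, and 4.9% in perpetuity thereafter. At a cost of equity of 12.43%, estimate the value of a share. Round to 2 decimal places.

Three-stage DDM. Project D₁…D_5; terminal Gordon value at t=5 with g = 0.049; discount at r = 0.1243.
D_1 = 11.0050
D_2 = 13.8730
D_3 = 14.8038
D_4 = 15.7972
D_5 = 16.8572
TV_5 = 17.6832/(0.1243−0.049) = 234.8360
P₀ = Σ Dₜ/(1+r)ᵗ + TV_5/(1+r)^5 = 181.1738

R$181.17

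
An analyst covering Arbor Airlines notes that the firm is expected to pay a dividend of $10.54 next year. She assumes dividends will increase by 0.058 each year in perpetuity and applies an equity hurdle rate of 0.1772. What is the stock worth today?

Gordon growth model: P₀ = D₁/(r − g), with D₁ = 10.54 given directly.
P₀ = 10.5400 / (0.1772 − 0.058) = 10.5400 / 0.1192 = 88.4228

$88.42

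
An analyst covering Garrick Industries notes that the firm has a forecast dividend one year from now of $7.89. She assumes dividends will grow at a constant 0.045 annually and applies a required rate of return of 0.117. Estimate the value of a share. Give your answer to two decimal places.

Gordon growth model: P₀ = D₁/(r − g), with D₁ = 7.89 given directly.
P₀ = 7.8900 / (0.117 − 0.045) = 7.8900 / 0.072 = 109.5833

$109.58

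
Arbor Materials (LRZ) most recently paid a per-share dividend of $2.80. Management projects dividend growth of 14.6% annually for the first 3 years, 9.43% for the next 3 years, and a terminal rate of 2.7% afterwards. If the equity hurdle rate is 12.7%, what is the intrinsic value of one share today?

Three-stage DDM. Project D₁…D_6; terminal Gordon value at t=6 with g = 0.027; discount at r = 0.127.
D_1 = 3.2088
D_2 = 3.6773
D_3 = 4.2142
D_4 = 4.6116
D_5 = 5.0464
D_6 = 5.5223
TV_6 = 5.6714/(0.127−0.027) = 56.7142
P₀ = Σ Dₜ/(1+r)ᵗ + TV_6/(1+r)^6 = 44.6946

$44.69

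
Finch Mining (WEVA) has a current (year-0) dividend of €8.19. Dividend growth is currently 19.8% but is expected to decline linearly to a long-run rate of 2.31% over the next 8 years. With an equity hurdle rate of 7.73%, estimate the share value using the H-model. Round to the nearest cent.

H-model: P₀ = D₀[(1+g_L) + H(g_S−g_L)]/(r−g_L), with H = 8/2 = 4.
P₀ = 8.19 × [(1+0.0231) + 4×(0.198−0.0231)] / (0.0773−0.0231)
   = 8.19 × 1.7227 / 0.0542 = 260.3120

€260.31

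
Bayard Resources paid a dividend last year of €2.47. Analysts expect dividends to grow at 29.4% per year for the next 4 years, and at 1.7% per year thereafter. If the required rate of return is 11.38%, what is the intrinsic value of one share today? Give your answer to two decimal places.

€61.85

Two-stage DDM. Project D₁…D_4 at 0.294, terminal growth 0.017, discount at r = 0.1138.
D_1 = 3.1962
D_2 = 4.1359
D_3 = 5.3518
D_4 = 6.9252
Terminal value at t=4: TV = D_5/(r−g) = 7.0430/(0.1138−0.017) = 72.7578
P₀ = 3.1962/(1+0.1138)^1 + 4.1359/(1+0.1138)^2 + 5.3518/(1+0.1138)^3 + 6.9252/(1+0.1138)^4 + 72.7578/(1+0.1138)^4 = 61.8538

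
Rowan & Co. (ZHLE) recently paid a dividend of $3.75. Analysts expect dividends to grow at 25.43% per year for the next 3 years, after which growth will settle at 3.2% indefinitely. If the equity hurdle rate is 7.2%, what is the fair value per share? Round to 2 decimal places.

$170.51

Two-stage DDM. Project D₁…D_3 at 0.2543, terminal growth 0.032, discount at r = 0.072.
D_1 = 4.7036
D_2 = 5.8998
D_3 = 7.4001
Terminal value at t=3: TV = D_4/(r−g) = 7.6369/(0.072−0.032) = 190.9217
P₀ = 4.7036/(1+0.072)^1 + 5.8998/(1+0.072)^2 + 7.4001/(1+0.072)^3 + 190.9217/(1+0.072)^3 = 170.5068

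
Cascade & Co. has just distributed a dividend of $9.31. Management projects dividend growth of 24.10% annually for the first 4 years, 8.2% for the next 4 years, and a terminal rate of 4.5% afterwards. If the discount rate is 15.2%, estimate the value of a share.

Three-stage DDM. Project D₁…D_8; terminal Gordon value at t=8 with g = 0.045; discount at r = 0.152.
D_1 = 11.5537
D_2 = 14.3382
D_3 = 17.7936
D_4 = 22.0819
D_5 = 23.8926
D_6 = 25.8518
D_7 = 27.9717
D_8 = 30.2654
TV_8 = 31.6273/(0.152−0.045) = 295.5823
P₀ = Σ Dₜ/(1+r)ᵗ + TV_8/(1+r)^8 = 183.2849

$183.28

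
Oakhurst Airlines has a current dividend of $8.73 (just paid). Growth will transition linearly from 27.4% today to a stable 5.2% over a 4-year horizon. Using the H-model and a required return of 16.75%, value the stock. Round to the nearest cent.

$113.07

H-model: P₀ = D₀[(1+g_L) + H(g_S−g_L)]/(r−g_L), with H = 4/2 = 2.
P₀ = 8.73 × [(1+0.052) + 2×(0.274−0.052)] / (0.1675−0.052)
   = 8.73 × 1.4960 / 0.1155 = 113.0743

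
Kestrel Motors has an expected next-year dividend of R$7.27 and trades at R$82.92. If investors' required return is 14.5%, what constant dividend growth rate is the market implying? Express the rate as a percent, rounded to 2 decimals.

5.73%

From P₀ = D₁/(r − g), the implied growth is g = r − D₁/P₀.
g = 0.145 − 7.27/82.92 = 0.145 − 0.08767 = 0.05733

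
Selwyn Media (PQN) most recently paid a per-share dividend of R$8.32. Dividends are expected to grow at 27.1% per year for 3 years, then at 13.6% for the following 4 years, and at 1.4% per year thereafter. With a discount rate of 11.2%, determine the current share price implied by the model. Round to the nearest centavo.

R$225.24

Three-stage DDM. Project D₁…D_7; terminal Gordon value at t=7 with g = 0.014; discount at r = 0.112.
D_1 = 10.5747
D_2 = 13.4405
D_3 = 17.0828
D_4 = 19.4061
D_5 = 22.0453
D_6 = 25.0435
D_7 = 28.4494
TV_7 = 28.8477/(0.112−0.014) = 294.3643
P₀ = Σ Dₜ/(1+r)ᵗ + TV_7/(1+r)^7 = 225.2442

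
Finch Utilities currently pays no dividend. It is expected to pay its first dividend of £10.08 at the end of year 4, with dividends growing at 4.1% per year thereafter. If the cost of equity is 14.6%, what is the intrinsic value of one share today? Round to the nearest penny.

Deferred-dividend DDM. At t=3 the remaining stream is a growing perpetuity with first payment D_4 = 10.08.
V_3 = D_4/(r−g) = 10.08/(0.146−0.041) = 96.0000
P₀ = V_3/(1+r)^3 = 96.0000/(1+0.146)^3 = 63.7848

£63.78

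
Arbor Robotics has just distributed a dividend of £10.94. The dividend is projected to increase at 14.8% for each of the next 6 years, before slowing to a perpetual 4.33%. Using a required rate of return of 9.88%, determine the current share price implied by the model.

Two-stage DDM. Project D₁…D_6 at 0.148, terminal growth 0.0433, discount at r = 0.0988.
D_1 = 12.5591
D_2 = 14.4179
D_3 = 16.5517
D_4 = 19.0014
D_5 = 21.8136
D_6 = 25.0420
Terminal value at t=6: TV = D_7/(r−g) = 26.1263/(0.0988−0.0433) = 470.7441
P₀ = 12.5591/(1+0.0988)^1 + 14.4179/(1+0.0988)^2 + 16.5517/(1+0.0988)^3 + 19.0014/(1+0.0988)^4 + 21.8136/(1+0.0988)^5 + 25.0420/(1+0.0988)^6 + 470.7441/(1+0.0988)^6 = 344.1986

£344.20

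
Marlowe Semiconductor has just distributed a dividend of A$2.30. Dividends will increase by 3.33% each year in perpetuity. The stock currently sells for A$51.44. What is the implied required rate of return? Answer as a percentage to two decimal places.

Rearranging the constant-growth DDM: r = D₁/P₀ + g.
D₁ = 2.30 × (1 + 0.0333) = 2.3766.
r = 2.3766 / 51.44 + 0.0333 = 0.04620 + 0.0333 = 0.07950

7.95%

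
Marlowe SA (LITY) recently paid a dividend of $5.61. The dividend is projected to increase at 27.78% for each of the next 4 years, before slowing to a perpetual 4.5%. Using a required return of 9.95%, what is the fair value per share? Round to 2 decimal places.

Two-stage DDM. Project D₁…D_4 at 0.2778, terminal growth 0.045, discount at r = 0.0995.
D_1 = 7.1685
D_2 = 9.1599
D_3 = 11.7045
D_4 = 14.9560
Terminal value at t=4: TV = D_5/(r−g) = 15.6290/(0.0995−0.045) = 286.7703
P₀ = 7.1685/(1+0.0995)^1 + 9.1599/(1+0.0995)^2 + 11.7045/(1+0.0995)^3 + 14.9560/(1+0.0995)^4 + 286.7703/(1+0.0995)^4 = 229.3607

$229.36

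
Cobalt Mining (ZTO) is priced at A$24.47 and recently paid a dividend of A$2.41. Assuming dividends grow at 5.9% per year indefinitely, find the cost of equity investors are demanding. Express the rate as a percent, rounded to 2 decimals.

16.33%

Rearranging the constant-growth DDM: r = D₁/P₀ + g.
D₁ = 2.41 × (1 + 0.059) = 2.5522.
r = 2.5522 / 24.47 + 0.059 = 0.10430 + 0.059 = 0.16330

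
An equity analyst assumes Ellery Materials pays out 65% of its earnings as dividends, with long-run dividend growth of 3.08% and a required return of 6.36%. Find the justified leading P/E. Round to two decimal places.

19.82

Justified leading P/E = b/(r−g) = 0.65/(0.0636−0.0308) = 19.8171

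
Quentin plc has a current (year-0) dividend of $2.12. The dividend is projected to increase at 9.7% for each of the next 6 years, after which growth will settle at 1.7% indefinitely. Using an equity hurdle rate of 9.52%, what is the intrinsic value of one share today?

$40.64

Two-stage DDM. Project D₁…D_6 at 0.097, terminal growth 0.017, discount at r = 0.0952.
D_1 = 2.3256
D_2 = 2.5512
D_3 = 2.7987
D_4 = 3.0702
D_5 = 3.3680
D_6 = 3.6947
Terminal value at t=6: TV = D_7/(r−g) = 3.7575/(0.0952−0.017) = 48.0496
P₀ = 2.3256/(1+0.0952)^1 + 2.5512/(1+0.0952)^2 + 2.7987/(1+0.0952)^3 + 3.0702/(1+0.0952)^4 + 3.3680/(1+0.0952)^5 + 3.6947/(1+0.0952)^6 + 48.0496/(1+0.0952)^6 = 40.6372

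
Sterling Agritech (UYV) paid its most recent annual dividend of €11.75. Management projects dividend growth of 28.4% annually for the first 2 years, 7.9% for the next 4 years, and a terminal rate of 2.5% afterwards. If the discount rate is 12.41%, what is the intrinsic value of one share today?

€218.77

Three-stage DDM. Project D₁…D_6; terminal Gordon value at t=6 with g = 0.025; discount at r = 0.1241.
D_1 = 15.0870
D_2 = 19.3717
D_3 = 20.9021
D_4 = 22.5533
D_5 = 24.3351
D_6 = 26.2575
TV_6 = 26.9140/(0.1241−0.025) = 271.5838
P₀ = Σ Dₜ/(1+r)ᵗ + TV_6/(1+r)^6 = 218.7743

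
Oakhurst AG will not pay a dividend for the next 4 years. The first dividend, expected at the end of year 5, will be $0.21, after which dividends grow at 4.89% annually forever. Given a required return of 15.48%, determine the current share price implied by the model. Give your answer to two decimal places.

$1.12

Deferred-dividend DDM. At t=4 the remaining stream is a growing perpetuity with first payment D_5 = 0.21.
V_4 = D_5/(r−g) = 0.21/(0.1548−0.0489) = 1.9830
P₀ = V_4/(1+r)^4 = 1.9830/(1+0.1548)^4 = 1.1151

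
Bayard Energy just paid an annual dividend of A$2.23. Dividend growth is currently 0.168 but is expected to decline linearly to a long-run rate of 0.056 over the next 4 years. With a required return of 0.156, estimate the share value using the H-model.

H-model: P₀ = D₀[(1+g_L) + H(g_S−g_L)]/(r−g_L), with H = 4/2 = 2.
P₀ = 2.23 × [(1+0.056) + 2×(0.168−0.056)] / (0.156−0.056)
   = 2.23 × 1.2800 / 0.1 = 28.5440

A$28.54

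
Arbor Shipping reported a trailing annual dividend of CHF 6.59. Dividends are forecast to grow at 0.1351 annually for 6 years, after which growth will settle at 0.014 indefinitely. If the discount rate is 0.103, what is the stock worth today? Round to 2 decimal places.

CHF 132.95

Two-stage DDM. Project D₁…D_6 at 0.1351, terminal growth 0.014, discount at r = 0.103.
D_1 = 7.4803
D_2 = 8.4909
D_3 = 9.6380
D_4 = 10.9401
D_5 = 12.4181
D_6 = 14.0958
Terminal value at t=6: TV = D_7/(r−g) = 14.2932/(0.103−0.014) = 160.5973
P₀ = 7.4803/(1+0.103)^1 + 8.4909/(1+0.103)^2 + 9.6380/(1+0.103)^3 + 10.9401/(1+0.103)^4 + 12.4181/(1+0.103)^5 + 14.0958/(1+0.103)^6 + 160.5973/(1+0.103)^6 = 132.9522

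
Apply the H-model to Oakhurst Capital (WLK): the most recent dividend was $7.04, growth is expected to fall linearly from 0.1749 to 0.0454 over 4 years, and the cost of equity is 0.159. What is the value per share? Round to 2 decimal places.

H-model: P₀ = D₀[(1+g_L) + H(g_S−g_L)]/(r−g_L), with H = 4/2 = 2.
P₀ = 7.04 × [(1+0.0454) + 2×(0.1749−0.0454)] / (0.159−0.0454)
   = 7.04 × 1.3044 / 0.1136 = 80.8361

$80.84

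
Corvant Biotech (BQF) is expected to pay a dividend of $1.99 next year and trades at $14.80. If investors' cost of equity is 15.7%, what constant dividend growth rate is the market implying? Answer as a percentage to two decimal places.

From P₀ = D₁/(r − g), the implied growth is g = r − D₁/P₀.
g = 0.157 − 1.99/14.80 = 0.157 − 0.13446 = 0.02254

2.25%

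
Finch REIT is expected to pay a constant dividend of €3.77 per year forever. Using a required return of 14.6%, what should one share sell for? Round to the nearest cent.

Zero-growth DDM (perpetuity): P₀ = D/r = 3.77 / 0.146 = 25.8219

€25.82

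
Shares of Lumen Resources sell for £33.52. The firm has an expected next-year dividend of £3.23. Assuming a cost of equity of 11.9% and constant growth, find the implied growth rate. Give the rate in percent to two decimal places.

2.26%

From P₀ = D₁/(r − g), the implied growth is g = r − D₁/P₀.
g = 0.119 − 3.23/33.52 = 0.119 − 0.09636 = 0.02264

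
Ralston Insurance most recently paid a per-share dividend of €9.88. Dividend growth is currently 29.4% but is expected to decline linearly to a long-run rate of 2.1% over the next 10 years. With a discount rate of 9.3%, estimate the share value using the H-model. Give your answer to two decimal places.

H-model: P₀ = D₀[(1+g_L) + H(g_S−g_L)]/(r−g_L), with H = 10/2 = 5.
P₀ = 9.88 × [(1+0.021) + 5×(0.294−0.021)] / (0.093−0.021)
   = 9.88 × 2.3860 / 0.072 = 327.4122

€327.41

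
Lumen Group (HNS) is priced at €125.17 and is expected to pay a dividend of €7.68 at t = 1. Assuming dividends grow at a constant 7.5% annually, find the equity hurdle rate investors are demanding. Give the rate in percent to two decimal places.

Rearranging the constant-growth DDM: r = D₁/P₀ + g.
r = 7.6800 / 125.17 + 0.075 = 0.06136 + 0.075 = 0.13636

13.64%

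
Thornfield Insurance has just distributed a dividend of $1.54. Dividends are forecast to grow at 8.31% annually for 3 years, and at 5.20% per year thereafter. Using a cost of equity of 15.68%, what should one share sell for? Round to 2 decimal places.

Two-stage DDM. Project D₁…D_3 at 0.0831, terminal growth 0.052, discount at r = 0.1568.
D_1 = 1.6680
D_2 = 1.8066
D_3 = 1.9567
Terminal value at t=3: TV = D_4/(r−g) = 2.0585/(0.1568−0.052) = 19.6418
P₀ = 1.6680/(1+0.1568)^1 + 1.8066/(1+0.1568)^2 + 1.9567/(1+0.1568)^3 + 19.6418/(1+0.1568)^3 = 16.7443

$16.74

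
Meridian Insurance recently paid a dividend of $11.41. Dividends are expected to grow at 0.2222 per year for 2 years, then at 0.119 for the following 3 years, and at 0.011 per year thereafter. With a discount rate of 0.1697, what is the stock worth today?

Three-stage DDM. Project D₁…D_5; terminal Gordon value at t=5 with g = 0.011; discount at r = 0.1697.
D_1 = 13.9453
D_2 = 17.0439
D_3 = 19.0722
D_4 = 21.3418
D_5 = 23.8814
TV_5 = 24.1441/(0.1697−0.011) = 152.1369
P₀ = Σ Dₜ/(1+r)ᵗ + TV_5/(1+r)^5 = 128.0843

$128.08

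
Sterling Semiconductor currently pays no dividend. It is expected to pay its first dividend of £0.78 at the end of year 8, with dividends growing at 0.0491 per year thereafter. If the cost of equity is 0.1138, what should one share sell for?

£5.67

Deferred-dividend DDM. At t=7 the remaining stream is a growing perpetuity with first payment D_8 = 0.78.
V_7 = D_8/(r−g) = 0.78/(0.1138−0.0491) = 12.0556
P₀ = V_7/(1+r)^7 = 12.0556/(1+0.1138)^7 = 5.6694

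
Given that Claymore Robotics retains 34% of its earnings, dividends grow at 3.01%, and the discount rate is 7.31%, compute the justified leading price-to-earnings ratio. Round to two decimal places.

Payout ratio b = 1 − 0.34 = 0.66.
Justified leading P/E = b/(r−g) = 0.66/(0.0731−0.0301) = 15.3488

15.35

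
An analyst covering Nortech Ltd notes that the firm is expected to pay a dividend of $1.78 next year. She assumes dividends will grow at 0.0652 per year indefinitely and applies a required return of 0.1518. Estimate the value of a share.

$20.55

Gordon growth model: P₀ = D₁/(r − g), with D₁ = 1.78 given directly.
P₀ = 1.7800 / (0.1518 − 0.0652) = 1.7800 / 0.0866 = 20.5543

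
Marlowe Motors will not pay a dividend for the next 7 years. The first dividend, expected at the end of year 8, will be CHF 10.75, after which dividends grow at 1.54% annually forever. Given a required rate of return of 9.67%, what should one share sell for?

Deferred-dividend DDM. At t=7 the remaining stream is a growing perpetuity with first payment D_8 = 10.75.
V_7 = D_8/(r−g) = 10.75/(0.0967−0.0154) = 132.2263
P₀ = V_7/(1+r)^7 = 132.2263/(1+0.0967)^7 = 69.2952

CHF 69.30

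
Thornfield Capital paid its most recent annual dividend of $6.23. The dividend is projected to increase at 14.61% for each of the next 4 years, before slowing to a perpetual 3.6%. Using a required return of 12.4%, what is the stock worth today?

Two-stage DDM. Project D₁…D_4 at 0.1461, terminal growth 0.036, discount at r = 0.124.
D_1 = 7.1402
D_2 = 8.1834
D_3 = 9.3790
D_4 = 10.7492
Terminal value at t=4: TV = D_5/(r−g) = 11.1362/(0.124−0.036) = 126.5480
P₀ = 7.1402/(1+0.124)^1 + 8.1834/(1+0.124)^2 + 9.3790/(1+0.124)^3 + 10.7492/(1+0.124)^4 + 126.5480/(1+0.124)^4 = 105.4541

$105.45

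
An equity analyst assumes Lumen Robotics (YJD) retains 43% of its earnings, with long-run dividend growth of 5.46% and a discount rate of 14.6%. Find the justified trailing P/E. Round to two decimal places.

6.58

Payout ratio b = 1 − 0.43 = 0.57.
Justified trailing P/E = b(1+g)/(r−g) = 0.57×(1+0.0546)/(0.146−0.0546) = 6.5768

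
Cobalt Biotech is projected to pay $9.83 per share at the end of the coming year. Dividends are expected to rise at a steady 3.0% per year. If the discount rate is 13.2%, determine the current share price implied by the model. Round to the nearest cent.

$96.37

Gordon growth model: P₀ = D₁/(r − g), with D₁ = 9.83 given directly.
P₀ = 9.8300 / (0.132 − 0.03) = 9.8300 / 0.102 = 96.3725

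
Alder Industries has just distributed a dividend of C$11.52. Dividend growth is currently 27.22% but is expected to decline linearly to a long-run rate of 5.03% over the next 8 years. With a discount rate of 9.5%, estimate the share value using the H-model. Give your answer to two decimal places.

H-model: P₀ = D₀[(1+g_L) + H(g_S−g_L)]/(r−g_L), with H = 8/2 = 4.
P₀ = 11.52 × [(1+0.0503) + 4×(0.2722−0.0503)] / (0.095−0.0503)
   = 11.52 × 1.9379 / 0.0447 = 499.4319

C$499.43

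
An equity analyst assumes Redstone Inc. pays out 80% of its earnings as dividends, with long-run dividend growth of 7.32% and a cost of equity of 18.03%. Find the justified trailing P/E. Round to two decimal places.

8.02

Justified trailing P/E = b(1+g)/(r−g) = 0.80×(1+0.0732)/(0.1803−0.0732) = 8.0164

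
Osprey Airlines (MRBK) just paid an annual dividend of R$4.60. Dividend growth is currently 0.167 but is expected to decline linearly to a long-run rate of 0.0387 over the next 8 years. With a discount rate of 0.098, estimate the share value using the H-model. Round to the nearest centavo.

H-model: P₀ = D₀[(1+g_L) + H(g_S−g_L)]/(r−g_L), with H = 8/2 = 4.
P₀ = 4.60 × [(1+0.0387) + 4×(0.167−0.0387)] / (0.098−0.0387)
   = 4.60 × 1.5519 / 0.0593 = 120.3835

R$120.38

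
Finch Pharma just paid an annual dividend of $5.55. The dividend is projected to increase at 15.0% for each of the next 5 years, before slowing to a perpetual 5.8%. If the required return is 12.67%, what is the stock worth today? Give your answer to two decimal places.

Two-stage DDM. Project D₁…D_5 at 0.15, terminal growth 0.058, discount at r = 0.1267.
D_1 = 6.3825
D_2 = 7.3399
D_3 = 8.4409
D_4 = 9.7070
D_5 = 11.1630
Terminal value at t=5: TV = D_6/(r−g) = 11.8105/(0.1267−0.058) = 171.9139
P₀ = 6.3825/(1+0.1267)^1 + 7.3399/(1+0.1267)^2 + 8.4409/(1+0.1267)^3 + 9.7070/(1+0.1267)^4 + 11.1630/(1+0.1267)^5 + 171.9139/(1+0.1267)^5 = 124.2023

$124.20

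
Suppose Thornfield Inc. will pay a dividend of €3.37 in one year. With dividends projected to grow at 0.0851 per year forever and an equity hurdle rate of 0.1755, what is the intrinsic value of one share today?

Gordon growth model: P₀ = D₁/(r − g), with D₁ = 3.37 given directly.
P₀ = 3.3700 / (0.1755 − 0.0851) = 3.3700 / 0.0904 = 37.2788

€37.28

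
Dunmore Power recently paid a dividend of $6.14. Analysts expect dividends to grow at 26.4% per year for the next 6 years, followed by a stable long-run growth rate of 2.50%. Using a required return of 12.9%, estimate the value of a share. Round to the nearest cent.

$174.90

Two-stage DDM. Project D₁…D_6 at 0.264, terminal growth 0.025, discount at r = 0.129.
D_1 = 7.7610
D_2 = 9.8099
D_3 = 12.3997
D_4 = 15.6732
D_5 = 19.8109
D_6 = 25.0410
Terminal value at t=6: TV = D_7/(r−g) = 25.6670/(0.129−0.025) = 246.7978
P₀ = 7.7610/(1+0.129)^1 + 9.8099/(1+0.129)^2 + 12.3997/(1+0.129)^3 + 15.6732/(1+0.129)^4 + 19.8109/(1+0.129)^5 + 25.0410/(1+0.129)^6 + 246.7978/(1+0.129)^6 = 174.8984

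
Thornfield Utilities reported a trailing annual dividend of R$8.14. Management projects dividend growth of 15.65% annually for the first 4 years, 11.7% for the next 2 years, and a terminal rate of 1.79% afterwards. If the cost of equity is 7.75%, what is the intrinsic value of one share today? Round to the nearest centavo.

R$260.07

Three-stage DDM. Project D₁…D_6; terminal Gordon value at t=6 with g = 0.0179; discount at r = 0.0775.
D_1 = 9.4139
D_2 = 10.8872
D_3 = 12.5910
D_4 = 14.5615
D_5 = 16.2652
D_6 = 18.1683
TV_6 = 18.4935/(0.0775−0.0179) = 310.2931
P₀ = Σ Dₜ/(1+r)ᵗ + TV_6/(1+r)^6 = 260.0654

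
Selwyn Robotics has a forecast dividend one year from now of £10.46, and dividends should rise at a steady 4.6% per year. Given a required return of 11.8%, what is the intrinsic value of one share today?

£145.28

Gordon growth model: P₀ = D₁/(r − g), with D₁ = 10.46 given directly.
P₀ = 10.4600 / (0.118 − 0.046) = 10.4600 / 0.072 = 145.2778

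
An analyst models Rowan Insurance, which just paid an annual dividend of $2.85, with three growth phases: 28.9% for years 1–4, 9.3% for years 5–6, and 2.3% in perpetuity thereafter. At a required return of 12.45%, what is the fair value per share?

$72.51

Three-stage DDM. Project D₁…D_6; terminal Gordon value at t=6 with g = 0.023; discount at r = 0.1245.
D_1 = 3.6736
D_2 = 4.7353
D_3 = 6.1038
D_4 = 7.8679
D_5 = 8.5996
D_6 = 9.3993
TV_6 = 9.6155/(0.1245−0.023) = 94.7341
P₀ = Σ Dₜ/(1+r)ᵗ + TV_6/(1+r)^6 = 72.5109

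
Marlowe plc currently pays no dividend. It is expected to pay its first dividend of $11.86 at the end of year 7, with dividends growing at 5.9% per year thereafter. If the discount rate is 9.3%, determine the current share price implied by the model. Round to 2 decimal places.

$204.59

Deferred-dividend DDM. At t=6 the remaining stream is a growing perpetuity with first payment D_7 = 11.86.
V_6 = D_7/(r−g) = 11.86/(0.093−0.059) = 348.8235
P₀ = V_6/(1+r)^6 = 348.8235/(1+0.093)^6 = 204.5902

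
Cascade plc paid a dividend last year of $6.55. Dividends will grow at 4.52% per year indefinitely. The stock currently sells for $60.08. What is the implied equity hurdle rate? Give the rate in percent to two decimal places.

15.91%

Rearranging the constant-growth DDM: r = D₁/P₀ + g.
D₁ = 6.55 × (1 + 0.0452) = 6.8461.
r = 6.8461 / 60.08 + 0.0452 = 0.11395 + 0.0452 = 0.15915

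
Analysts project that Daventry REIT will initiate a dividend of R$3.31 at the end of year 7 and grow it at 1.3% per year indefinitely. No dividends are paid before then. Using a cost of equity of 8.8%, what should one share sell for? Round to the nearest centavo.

Deferred-dividend DDM. At t=6 the remaining stream is a growing perpetuity with first payment D_7 = 3.31.
V_6 = D_7/(r−g) = 3.31/(0.088−0.013) = 44.1333
P₀ = V_6/(1+r)^6 = 44.1333/(1+0.088)^6 = 26.6068

R$26.61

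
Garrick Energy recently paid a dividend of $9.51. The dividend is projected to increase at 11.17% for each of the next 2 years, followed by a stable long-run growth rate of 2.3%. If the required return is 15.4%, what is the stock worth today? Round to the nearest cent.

$86.91

Two-stage DDM. Project D₁…D_2 at 0.1117, terminal growth 0.023, discount at r = 0.154.
D_1 = 10.5723
D_2 = 11.7532
Terminal value at t=2: TV = D_3/(r−g) = 12.0235/(0.154−0.023) = 91.7825
P₀ = 10.5723/(1+0.154)^1 + 11.7532/(1+0.154)^2 + 91.7825/(1+0.154)^2 = 86.9075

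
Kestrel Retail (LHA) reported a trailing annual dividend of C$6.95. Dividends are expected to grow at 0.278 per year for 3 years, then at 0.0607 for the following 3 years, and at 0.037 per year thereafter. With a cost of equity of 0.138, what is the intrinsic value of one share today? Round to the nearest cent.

C$133.95

Three-stage DDM. Project D₁…D_6; terminal Gordon value at t=6 with g = 0.037; discount at r = 0.138.
D_1 = 8.8821
D_2 = 11.3513
D_3 = 14.5070
D_4 = 15.3876
D_5 = 16.3216
D_6 = 17.3123
TV_6 = 17.9529/(0.138−0.037) = 177.7512
P₀ = Σ Dₜ/(1+r)ᵗ + TV_6/(1+r)^6 = 133.9498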